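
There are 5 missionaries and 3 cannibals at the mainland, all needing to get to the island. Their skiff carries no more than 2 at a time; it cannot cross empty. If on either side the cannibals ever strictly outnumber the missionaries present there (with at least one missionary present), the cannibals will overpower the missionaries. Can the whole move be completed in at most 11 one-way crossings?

Counting alone: each trip to the island takes at most 2 across and each return brings at least 1 back, so after t trips out (and t−1 returns) at most 2t − (t−1) of the 8 are across; that first reaches 8 at t = 7, so at least 13 crossings are needed.
Since 11 < 13, 11 crossings cannot be enough. (The shortest complete plan in fact takes 13:)
1. 2 cannibals → the island.  (the mainland: 5M 1C; the island: 0M 2C)
2. 1 cannibal ← the mainland.  (the mainland: 5M 2C; the island: 0M 1C)
3. 2 cannibals → the island.  (the mainland: 5M 0C; the island: 0M 3C)
4. 1 cannibal ← the mainland.  (the mainland: 5M 1C; the island: 0M 2C)
5. 2 missionaries → the island.  (the mainland: 3M 1C; the island: 2M 2C)
6. 1 cannibal ← the mainland.  (the mainland: 3M 2C; the island: 2M 1C)
7. 1 missionary and 1 cannibal → the island.  (the mainland: 2M 1C; the island: 3M 2C)
8. 1 cannibal ← the mainland.  (the mainland: 2M 2C; the island: 3M 1C)
9. 2 cannibals → the island.  (the mainland: 2M 0C; the island: 3M 3C)
10. 1 cannibal ← the mainland.  (the mainland: 2M 1C; the island: 3M 2C)
11. 1 missionary and 1 cannibal → the island.  (the mainland: 1M 0C; the island: 4M 3C)
12. 1 cannibal ← the mainland.  (the mainland: 1M 1C; the island: 4M 2C)
13. 1 missionary and 1 cannibal → the island.  (the mainland: 0M 0C; the island: 5M 3C)

No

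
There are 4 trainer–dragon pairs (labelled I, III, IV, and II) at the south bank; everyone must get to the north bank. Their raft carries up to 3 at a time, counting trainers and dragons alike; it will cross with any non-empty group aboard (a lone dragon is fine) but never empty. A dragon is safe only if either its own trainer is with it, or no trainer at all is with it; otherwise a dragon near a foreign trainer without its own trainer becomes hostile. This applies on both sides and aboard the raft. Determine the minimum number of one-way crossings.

Counting alone: each trip to the north bank takes at most 3 across and each return brings at least 1 back, so after t trips out (and t−1 returns) at most 3t − (t−1) of the 8 are across; that first reaches 8 at t = 4, so at least 7 crossings are needed.
The safety rule pushes this higher. Following every safe sequence of crossings, the most of the 8 that can be at the north bank as the raft arrives there on crossing 7 is 7 — never all 8.
So no plan with fewer than 9 crossings exists, and this one achieves 9:
1. dragon I and trainer I cross → the north bank.
2. trainer I crosses ← the south bank.
3. dragon III, trainer I, and trainer III cross → the north bank.
4. dragon I and trainer I cross ← the south bank.
5. trainer I, trainer II, and trainer IV cross → the north bank.
6. dragon III crosses ← the south bank.
7. dragon I and dragon III cross → the north bank.
8. dragon I crosses ← the south bank.
9. dragon I, dragon II, and dragon IV cross → the north bank.

9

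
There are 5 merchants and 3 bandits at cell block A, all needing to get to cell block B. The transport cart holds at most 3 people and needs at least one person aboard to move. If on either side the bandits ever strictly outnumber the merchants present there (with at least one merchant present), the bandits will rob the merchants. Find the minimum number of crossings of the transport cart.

7

Counting alone: each trip to cell block B takes at most 3 across and each return brings at least 1 back, so after t trips out (and t−1 returns) at most 3t − (t−1) of the 8 are across; that first reaches 8 at t = 4, so at least 7 crossings are needed.
The plan below uses exactly 7 crossings, so it is optimal:
1. 2 bandits → cell block B.  (cell block A: 5M 1B; cell block B: 0M 2B)
2. 1 bandit ← cell block A.  (cell block A: 5M 2B; cell block B: 0M 1B)
3. 2 merchants and 1 bandit → cell block B.  (cell block A: 3M 1B; cell block B: 2M 2B)
4. 1 bandit ← cell block A.  (cell block A: 3M 2B; cell block B: 2M 1B)
5. 1 merchant and 2 bandits → cell block B.  (cell block A: 2M 0B; cell block B: 3M 3B)
6. 1 bandit ← cell block A.  (cell block A: 2M 1B; cell block B: 3M 2B)
7. 2 merchants and 1 bandit → cell block B.  (cell block A: 0M 0B; cell block B: 5M 3B)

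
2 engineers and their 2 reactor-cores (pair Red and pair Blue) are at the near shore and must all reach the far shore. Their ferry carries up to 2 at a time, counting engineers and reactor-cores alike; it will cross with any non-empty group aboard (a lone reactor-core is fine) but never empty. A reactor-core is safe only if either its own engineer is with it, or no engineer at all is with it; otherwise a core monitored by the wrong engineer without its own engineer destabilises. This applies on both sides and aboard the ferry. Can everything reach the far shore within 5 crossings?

Yes

Yes — this plan uses 5 crossings (≤ 5):
1. engineer Red and reactor-core Red cross → the far shore.
2. engineer Red crosses ← the near shore.
3. engineer Blue and engineer Red cross → the far shore.
4. engineer Blue crosses ← the near shore.
5. engineer Blue and reactor-core Blue cross → the far shore.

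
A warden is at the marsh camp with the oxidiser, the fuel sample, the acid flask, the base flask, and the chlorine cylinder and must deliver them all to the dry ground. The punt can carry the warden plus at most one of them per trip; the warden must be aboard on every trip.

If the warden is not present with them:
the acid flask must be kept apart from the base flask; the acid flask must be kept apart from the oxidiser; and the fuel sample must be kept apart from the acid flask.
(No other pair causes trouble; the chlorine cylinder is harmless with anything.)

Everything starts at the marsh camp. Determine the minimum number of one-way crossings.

impossible

Following every safe sequence of crossings from the start, the most of the 5 that can be at the dry ground as the punt arrives there on crossings 1, 3, 5 is 1, 2, 3 respectively; the best ever achieved is 3 of 5.
From crossing 7 on, no configuration arises that was not already reachable earlier: only 18 distinct safe configurations (who is on which side, and where the punt is) can ever be reached, none of them has everyone across, and every continuation just revisits them. So no valid plan exists.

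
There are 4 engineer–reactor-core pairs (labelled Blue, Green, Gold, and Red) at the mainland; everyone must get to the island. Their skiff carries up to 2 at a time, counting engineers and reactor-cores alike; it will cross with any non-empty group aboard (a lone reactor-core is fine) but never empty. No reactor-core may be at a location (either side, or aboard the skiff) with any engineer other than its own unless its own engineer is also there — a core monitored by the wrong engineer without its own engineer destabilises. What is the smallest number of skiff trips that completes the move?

Following every safe sequence of crossings from the start, the most of the 8 that can be at the island as the skiff arrives there on crossings 1, 3, 5 is 2, 3, 4 respectively; the best ever achieved is 4 of 8.
From crossing 7 on, no configuration arises that was not already reachable earlier: only 44 distinct safe configurations (who is on which side, and where the skiff is) can ever be reached, none of them has everyone across, and every continuation just revisits them. So no valid plan exists.

impossible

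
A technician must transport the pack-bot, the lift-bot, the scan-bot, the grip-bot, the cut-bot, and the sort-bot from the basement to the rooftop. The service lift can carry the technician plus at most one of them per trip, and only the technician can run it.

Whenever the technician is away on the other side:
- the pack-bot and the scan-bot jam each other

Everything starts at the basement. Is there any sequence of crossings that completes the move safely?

1. Technician goes to the rooftop with the pack-bot.  [the basement: the cut-bot, the grip-bot, the lift-bot, the scan-bot, the sort-bot | the rooftop: the pack-bot]
2. Technician goes back to the basement alone.  [the basement: the cut-bot, the grip-bot, the lift-bot, the scan-bot, the sort-bot | the rooftop: the pack-bot]
3. Technician goes to the rooftop with the lift-bot.  [the basement: the cut-bot, the grip-bot, the scan-bot, the sort-bot | the rooftop: the lift-bot, the pack-bot]
4. Technician goes back to the basement alone.  [the basement: the cut-bot, the grip-bot, the scan-bot, the sort-bot | the rooftop: the lift-bot, the pack-bot]
5. Technician goes to the rooftop with the grip-bot.  [the basement: the cut-bot, the scan-bot, the sort-bot | the rooftop: the grip-bot, the lift-bot, the pack-bot]
6. Technician goes back to the basement alone.  [the basement: the cut-bot, the scan-bot, the sort-bot | the rooftop: the grip-bot, the lift-bot, the pack-bot]
7. Technician goes to the rooftop with the cut-bot.  [the basement: the scan-bot, the sort-bot | the rooftop: the cut-bot, the grip-bot, the lift-bot, the pack-bot]
8. Technician goes back to the basement alone.  [the basement: the scan-bot, the sort-bot | the rooftop: the cut-bot, the grip-bot, the lift-bot, the pack-bot]
9. Technician goes to the rooftop with the sort-bot.  [the basement: the scan-bot | the rooftop: the cut-bot, the grip-bot, the lift-bot, the pack-bot, the sort-bot]
10. Technician goes back to the basement alone.  [the basement: the scan-bot | the rooftop: the cut-bot, the grip-bot, the lift-bot, the pack-bot, the sort-bot]
11. Technician goes to the rooftop with the scan-bot.  [the basement: — | the rooftop: the cut-bot, the grip-bot, the lift-bot, the pack-bot, the scan-bot, the sort-bot]

Yes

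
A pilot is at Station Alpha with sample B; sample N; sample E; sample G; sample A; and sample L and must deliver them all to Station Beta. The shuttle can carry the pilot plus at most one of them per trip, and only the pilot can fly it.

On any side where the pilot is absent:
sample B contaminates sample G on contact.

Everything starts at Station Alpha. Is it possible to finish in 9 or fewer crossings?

Counting alone: the pilot can take at most 1 across per trip to Station Beta, so moving all 6 needs at least 6 loaded trips out, with a return between consecutive ones — at least 11 crossings.
Since 9 < 11, 9 crossings cannot be enough. (The shortest complete plan in fact takes 11:)
1. Pilot goes to Station Beta with sample B.
2. Pilot goes back to Station Alpha alone.
3. Pilot goes to Station Beta with sample N.
4. Pilot goes back to Station Alpha alone.
5. Pilot goes to Station Beta with sample E.
6. Pilot goes back to Station Alpha alone.
7. Pilot goes to Station Beta with sample A.
8. Pilot goes back to Station Alpha alone.
9. Pilot goes to Station Beta with sample L.
10. Pilot goes back to Station Alpha alone.
11. Pilot goes to Station Beta with sample G.

No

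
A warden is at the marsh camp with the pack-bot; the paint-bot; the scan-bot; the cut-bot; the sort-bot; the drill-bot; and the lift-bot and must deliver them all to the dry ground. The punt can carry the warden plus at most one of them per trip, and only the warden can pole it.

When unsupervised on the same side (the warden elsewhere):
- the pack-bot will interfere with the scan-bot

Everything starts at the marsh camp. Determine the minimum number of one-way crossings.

Counting alone: the warden can take at most 1 across per trip to the dry ground, so moving all 7 needs at least 7 loaded trips out, with a return between consecutive ones — at least 13 crossings.
The plan below uses exactly 13 crossings, so it is optimal:
1. Warden goes to the dry ground with the pack-bot.  [the marsh camp: the cut-bot, the drill-bot, the lift-bot, the paint-bot, the scan-bot, the sort-bot | the dry ground: the pack-bot]
2. Warden goes back to the marsh camp alone.  [the marsh camp: the cut-bot, the drill-bot, the lift-bot, the paint-bot, the scan-bot, the sort-bot | the dry ground: the pack-bot]
3. Warden goes to the dry ground with the paint-bot.  [the marsh camp: the cut-bot, the drill-bot, the lift-bot, the scan-bot, the sort-bot | the dry ground: the pack-bot, the paint-bot]
4. Warden goes back to the marsh camp alone.  [the marsh camp: the cut-bot, the drill-bot, the lift-bot, the scan-bot, the sort-bot | the dry ground: the pack-bot, the paint-bot]
5. Warden goes to the dry ground with the cut-bot.  [the marsh camp: the drill-bot, the lift-bot, the scan-bot, the sort-bot | the dry ground: the cut-bot, the pack-bot, the paint-bot]
6. Warden goes back to the marsh camp alone.  [the marsh camp: the drill-bot, the lift-bot, the scan-bot, the sort-bot | the dry ground: the cut-bot, the pack-bot, the paint-bot]
7. Warden goes to the dry ground with the sort-bot.  [the marsh camp: the drill-bot, the lift-bot, the scan-bot | the dry ground: the cut-bot, the pack-bot, the paint-bot, the sort-bot]
8. Warden goes back to the marsh camp alone.  [the marsh camp: the drill-bot, the lift-bot, the scan-bot | the dry ground: the cut-bot, the pack-bot, the paint-bot, the sort-bot]
9. Warden goes to the dry ground with the drill-bot.  [the marsh camp: the lift-bot, the scan-bot | the dry ground: the cut-bot, the drill-bot, the pack-bot, the paint-bot, the sort-bot]
10. Warden goes back to the marsh camp alone.  [the marsh camp: the lift-bot, the scan-bot | the dry ground: the cut-bot, the drill-bot, the pack-bot, the paint-bot, the sort-bot]
11. Warden goes to the dry ground with the lift-bot.  [the marsh camp: the scan-bot | the dry ground: the cut-bot, the drill-bot, the lift-bot, the pack-bot, the paint-bot, the sort-bot]
12. Warden goes back to the marsh camp alone.  [the marsh camp: the scan-bot | the dry ground: the cut-bot, the drill-bot, the lift-bot, the pack-bot, the paint-bot, the sort-bot]
13. Warden goes to the dry ground with the scan-bot.  [the marsh camp: — | the dry ground: the cut-bot, the drill-bot, the lift-bot, the pack-bot, the paint-bot, the scan-bot, the sort-bot]

13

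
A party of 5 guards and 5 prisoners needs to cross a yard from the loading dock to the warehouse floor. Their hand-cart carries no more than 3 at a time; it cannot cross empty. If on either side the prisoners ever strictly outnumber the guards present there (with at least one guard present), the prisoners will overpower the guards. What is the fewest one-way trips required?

Counting alone: each trip to the warehouse floor takes at most 3 across and each return brings at least 1 back, so after t trips out (and t−1 returns) at most 3t − (t−1) of the 10 are across; that first reaches 10 at t = 5, so at least 9 crossings are needed.
The safety rule pushes this higher. Following every safe sequence of crossings, the most of the 10 that can be at the warehouse floor as the hand-cart arrives there on crossing 9 is 9 — never all 10.
So no plan with fewer than 11 crossings exists, and this one achieves 11:
1. 2 prisoners → the warehouse floor.  (the loading dock: 5G 3P; the warehouse floor: 0G 2P)
2. 1 prisoner ← the loading dock.  (the loading dock: 5G 4P; the warehouse floor: 0G 1P)
3. 3 prisoners → the warehouse floor.  (the loading dock: 5G 1P; the warehouse floor: 0G 4P)
4. 1 prisoner ← the loading dock.  (the loading dock: 5G 2P; the warehouse floor: 0G 3P)
5. 3 guards → the warehouse floor.  (the loading dock: 2G 2P; the warehouse floor: 3G 3P)
6. 1 guard and 1 prisoner ← the loading dock.  (the loading dock: 3G 3P; the warehouse floor: 2G 2P)
7. 3 guards → the warehouse floor.  (the loading dock: 0G 3P; the warehouse floor: 5G 2P)
8. 1 prisoner ← the loading dock.  (the loading dock: 0G 4P; the warehouse floor: 5G 1P)
9. 2 prisoners → the warehouse floor.  (the loading dock: 0G 2P; the warehouse floor: 5G 3P)
10. 1 prisoner ← the loading dock.  (the loading dock: 0G 3P; the warehouse floor: 5G 2P)
11. 3 prisoners → the warehouse floor.  (the loading dock: 0G 0P; the warehouse floor: 5G 5P)

11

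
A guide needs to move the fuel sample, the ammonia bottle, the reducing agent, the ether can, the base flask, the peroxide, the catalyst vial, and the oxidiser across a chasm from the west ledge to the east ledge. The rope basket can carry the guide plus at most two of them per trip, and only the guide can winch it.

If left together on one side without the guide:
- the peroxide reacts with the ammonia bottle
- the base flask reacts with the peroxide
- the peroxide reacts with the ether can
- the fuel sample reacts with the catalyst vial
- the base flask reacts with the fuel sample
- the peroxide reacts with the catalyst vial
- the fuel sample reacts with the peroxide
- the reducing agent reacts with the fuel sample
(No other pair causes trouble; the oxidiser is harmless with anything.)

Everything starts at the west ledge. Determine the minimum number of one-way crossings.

Counting alone: the guide can take at most 2 across per trip to the east ledge, so moving all 8 needs at least 4 loaded trips out, with a return between consecutive ones — at least 7 crossings.
The safety rule pushes this higher. Following every safe sequence of crossings, the most of the 8 that can be at the east ledge as the rope basket arrives there on crossings 7, 9, 11 is 5, 6, 7 respectively — never all 8.
So no plan with fewer than 13 crossings exists, and this one achieves 13:
1. Guide goes to the east ledge with the fuel sample and the peroxide.  [the west ledge: the ammonia bottle, the base flask, the catalyst vial, the ether can, the oxidiser, the reducing agent | the east ledge: the fuel sample, the peroxide]
2. Guide goes back to the west ledge with the fuel sample.  [the west ledge: the ammonia bottle, the base flask, the catalyst vial, the ether can, the fuel sample, the oxidiser, the reducing agent | the east ledge: the peroxide]
3. Guide goes to the east ledge with the ammonia bottle and the fuel sample.  [the west ledge: the base flask, the catalyst vial, the ether can, the oxidiser, the reducing agent | the east ledge: the ammonia bottle, the fuel sample, the peroxide]
4. Guide goes back to the west ledge with the peroxide.  [the west ledge: the base flask, the catalyst vial, the ether can, the oxidiser, the peroxide, the reducing agent | the east ledge: the ammonia bottle, the fuel sample]
5. Guide goes to the east ledge with the ether can and the peroxide.  [the west ledge: the base flask, the catalyst vial, the oxidiser, the reducing agent | the east ledge: the ammonia bottle, the ether can, the fuel sample, the peroxide]
6. Guide goes back to the west ledge with the peroxide.  [the west ledge: the base flask, the catalyst vial, the oxidiser, the peroxide, the reducing agent | the east ledge: the ammonia bottle, the ether can, the fuel sample]
7. Guide goes to the east ledge with the base flask and the catalyst vial.  [the west ledge: the oxidiser, the peroxide, the reducing agent | the east ledge: the ammonia bottle, the base flask, the catalyst vial, the ether can, the fuel sample]
8. Guide goes back to the west ledge with the fuel sample.  [the west ledge: the fuel sample, the oxidiser, the peroxide, the reducing agent | the east ledge: the ammonia bottle, the base flask, the catalyst vial, the ether can]
9. Guide goes to the east ledge with the fuel sample and the reducing agent.  [the west ledge: the oxidiser, the peroxide | the east ledge: the ammonia bottle, the base flask, the catalyst vial, the ether can, the fuel sample, the reducing agent]
10. Guide goes back to the west ledge with the fuel sample.  [the west ledge: the fuel sample, the oxidiser, the peroxide | the east ledge: the ammonia bottle, the base flask, the catalyst vial, the ether can, the reducing agent]
11. Guide goes to the east ledge with the fuel sample and the oxidiser.  [the west ledge: the peroxide | the east ledge: the ammonia bottle, the base flask, the catalyst vial, the ether can, the fuel sample, the oxidiser, the reducing agent]
12. Guide goes back to the west ledge with the fuel sample.  [the west ledge: the fuel sample, the peroxide | the east ledge: the ammonia bottle, the base flask, the catalyst vial, the ether can, the oxidiser, the reducing agent]
13. Guide goes to the east ledge with the fuel sample and the peroxide.  [the west ledge: — | the east ledge: the ammonia bottle, the base flask, the catalyst vial, the ether can, the fuel sample, the oxidiser, the peroxide, the reducing agent]

13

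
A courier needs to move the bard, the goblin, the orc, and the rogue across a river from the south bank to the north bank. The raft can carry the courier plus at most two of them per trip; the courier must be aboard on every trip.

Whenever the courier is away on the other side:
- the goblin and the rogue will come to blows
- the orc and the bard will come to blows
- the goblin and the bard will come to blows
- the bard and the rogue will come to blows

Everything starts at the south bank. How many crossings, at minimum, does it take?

Counting alone: the courier can take at most 2 across per trip to the north bank, so moving all 4 needs at least 2 loaded trips out, with a return between consecutive ones — at least 3 crossings.
The safety rule pushes this higher. Following every safe sequence of crossings, the most of the 4 that can be at the north bank as the raft arrives there on crossing 3 is 3 — never all 4.
So no plan with fewer than 5 crossings exists, and this one achieves 5:
1. Courier goes to the north bank with the bard and the goblin.  [the south bank: the orc, the rogue | the north bank: the bard, the goblin]
2. Courier goes back to the south bank with the bard.  [the south bank: the bard, the orc, the rogue | the north bank: the goblin]
3. Courier goes to the north bank with the bard and the orc.  [the south bank: the rogue | the north bank: the bard, the goblin, the orc]
4. Courier goes back to the south bank with the bard.  [the south bank: the bard, the rogue | the north bank: the goblin, the orc]
5. Courier goes to the north bank with the bard and the rogue.  [the south bank: — | the north bank: the bard, the goblin, the orc, the rogue]

5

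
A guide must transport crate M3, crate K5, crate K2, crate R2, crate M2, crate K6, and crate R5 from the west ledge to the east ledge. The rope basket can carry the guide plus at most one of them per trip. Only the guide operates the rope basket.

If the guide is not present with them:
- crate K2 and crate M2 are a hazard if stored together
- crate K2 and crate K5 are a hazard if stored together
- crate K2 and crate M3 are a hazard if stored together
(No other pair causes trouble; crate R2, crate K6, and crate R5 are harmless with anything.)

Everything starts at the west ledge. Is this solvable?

No

Following every safe sequence of crossings from the start, the most of the 7 that can be at the east ledge as the rope basket arrives there on crossings 1, 3, 5, 7, 9 is 1, 2, 3, 4, 5 respectively; the best ever achieved is 5 of 7.
From crossing 11 on, no configuration arises that was not already reachable earlier: only 72 distinct safe configurations (who is on which side, and where the rope basket is) can ever be reached, none of them has everyone across, and every continuation just revisits them. So no valid plan exists.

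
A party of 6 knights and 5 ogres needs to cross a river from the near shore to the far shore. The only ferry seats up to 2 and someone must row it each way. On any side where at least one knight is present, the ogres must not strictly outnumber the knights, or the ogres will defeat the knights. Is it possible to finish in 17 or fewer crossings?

No

Counting alone: each trip to the far shore takes at most 2 across and each return brings at least 1 back, so after t trips out (and t−1 returns) at most 2t − (t−1) of the 11 are across; that first reaches 11 at t = 10, so at least 19 crossings are needed.
Since 17 < 19, 17 crossings cannot be enough. (The shortest complete plan in fact takes 19:)
1. 2 ogres → the far shore.  (the near shore: 6K 3O; the far shore: 0K 2O)
2. 1 ogre ← the near shore.  (the near shore: 6K 4O; the far shore: 0K 1O)
3. 2 ogres → the far shore.  (the near shore: 6K 2O; the far shore: 0K 3O)
4. 1 ogre ← the near shore.  (the near shore: 6K 3O; the far shore: 0K 2O)
5. 2 knights → the far shore.  (the near shore: 4K 3O; the far shore: 2K 2O)
6. 1 ogre ← the near shore.  (the near shore: 4K 4O; the far shore: 2K 1O)
7. 1 knight and 1 ogre → the far shore.  (the near shore: 3K 3O; the far shore: 3K 2O)
8. 1 knight ← the near shore.  (the near shore: 4K 3O; the far shore: 2K 2O)
9. 1 knight and 1 ogre → the far shore.  (the near shore: 3K 2O; the far shore: 3K 3O)
10. 1 ogre ← the near shore.  (the near shore: 3K 3O; the far shore: 3K 2O)
11. 1 knight and 1 ogre → the far shore.  (the near shore: 2K 2O; the far shore: 4K 3O)
12. 1 knight ← the near shore.  (the near shore: 3K 2O; the far shore: 3K 3O)
13. 1 knight and 1 ogre → the far shore.  (the near shore: 2K 1O; the far shore: 4K 4O)
14. 1 ogre ← the near shore.  (the near shore: 2K 2O; the far shore: 4K 3O)
15. 1 knight and 1 ogre → the far shore.  (the near shore: 1K 1O; the far shore: 5K 4O)
16. 1 knight ← the near shore.  (the near shore: 2K 1O; the far shore: 4K 4O)
17. 1 knight and 1 ogre → the far shore.  (the near shore: 1K 0O; the far shore: 5K 5O)
18. 1 ogre ← the near shore.  (the near shore: 1K 1O; the far shore: 5K 4O)
19. 1 knight and 1 ogre → the far shore.  (the near shore: 0K 0O; the far shore: 6K 5O)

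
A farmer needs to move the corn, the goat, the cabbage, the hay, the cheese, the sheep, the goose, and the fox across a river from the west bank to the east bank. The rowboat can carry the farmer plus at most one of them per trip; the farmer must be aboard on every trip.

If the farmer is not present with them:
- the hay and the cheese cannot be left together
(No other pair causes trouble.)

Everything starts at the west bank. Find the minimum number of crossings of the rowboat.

Counting alone: the farmer can take at most 1 across per trip to the east bank, so moving all 8 needs at least 8 loaded trips out, with a return between consecutive ones — at least 15 crossings.
The plan below uses exactly 15 crossings, so it is optimal:
1. Farmer goes to the east bank with the hay.
2. Farmer goes back to the west bank alone.
3. Farmer goes to the east bank with the corn.
4. Farmer goes back to the west bank alone.
5. Farmer goes to the east bank with the goat.
6. Farmer goes back to the west bank alone.
7. Farmer goes to the east bank with the cabbage.
8. Farmer goes back to the west bank alone.
9. Farmer goes to the east bank with the sheep.
10. Farmer goes back to the west bank alone.
11. Farmer goes to the east bank with the goose.
12. Farmer goes back to the west bank alone.
13. Farmer goes to the east bank with the fox.
14. Farmer goes back to the west bank alone.
15. Farmer goes to the east bank with the cheese.

15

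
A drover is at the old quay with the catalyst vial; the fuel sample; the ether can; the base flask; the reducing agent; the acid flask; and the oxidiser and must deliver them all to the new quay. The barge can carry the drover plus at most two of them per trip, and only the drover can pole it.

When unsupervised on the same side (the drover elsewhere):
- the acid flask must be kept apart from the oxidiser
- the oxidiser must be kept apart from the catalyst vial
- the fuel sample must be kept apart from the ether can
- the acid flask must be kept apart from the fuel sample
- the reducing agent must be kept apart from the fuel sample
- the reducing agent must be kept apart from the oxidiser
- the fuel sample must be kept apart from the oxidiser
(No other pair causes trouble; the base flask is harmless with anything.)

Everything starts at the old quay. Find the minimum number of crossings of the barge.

Counting alone: the drover can take at most 2 across per trip to the new quay, so moving all 7 needs at least 4 loaded trips out, with a return between consecutive ones — at least 7 crossings.
The safety rule pushes this higher. Following every safe sequence of crossings, the most of the 7 that can be at the new quay as the barge arrives there on crossings 7, 9 is 5, 6 respectively — never all 7.
So no plan with fewer than 11 crossings exists, and this one achieves 11:
1. Drover goes to the new quay with the fuel sample and the oxidiser.  [the old quay: the acid flask, the base flask, the catalyst vial, the ether can, the reducing agent | the new quay: the fuel sample, the oxidiser]
2. Drover goes back to the old quay with the fuel sample.  [the old quay: the acid flask, the base flask, the catalyst vial, the ether can, the fuel sample, the reducing agent | the new quay: the oxidiser]
3. Drover goes to the new quay with the catalyst vial and the fuel sample.  [the old quay: the acid flask, the base flask, the ether can, the reducing agent | the new quay: the catalyst vial, the fuel sample, the oxidiser]
4. Drover goes back to the old quay with the oxidiser.  [the old quay: the acid flask, the base flask, the ether can, the oxidiser, the reducing agent | the new quay: the catalyst vial, the fuel sample]
5. Drover goes to the new quay with the base flask and the oxidiser.  [the old quay: the acid flask, the ether can, the reducing agent | the new quay: the base flask, the catalyst vial, the fuel sample, the oxidiser]
6. Drover goes back to the old quay with the oxidiser.  [the old quay: the acid flask, the ether can, the oxidiser, the reducing agent | the new quay: the base flask, the catalyst vial, the fuel sample]
7. Drover goes to the new quay with the acid flask and the reducing agent.  [the old quay: the ether can, the oxidiser | the new quay: the acid flask, the base flask, the catalyst vial, the fuel sample, the reducing agent]
8. Drover goes back to the old quay with the fuel sample.  [the old quay: the ether can, the fuel sample, the oxidiser | the new quay: the acid flask, the base flask, the catalyst vial, the reducing agent]
9. Drover goes to the new quay with the ether can and the fuel sample.  [the old quay: the oxidiser | the new quay: the acid flask, the base flask, the catalyst vial, the ether can, the fuel sample, the reducing agent]
10. Drover goes back to the old quay with the fuel sample.  [the old quay: the fuel sample, the oxidiser | the new quay: the acid flask, the base flask, the catalyst vial, the ether can, the reducing agent]
11. Drover goes to the new quay with the fuel sample and the oxidiser.  [the old quay: — | the new quay: the acid flask, the base flask, the catalyst vial, the ether can, the fuel sample, the oxidiser, the reducing agent]

11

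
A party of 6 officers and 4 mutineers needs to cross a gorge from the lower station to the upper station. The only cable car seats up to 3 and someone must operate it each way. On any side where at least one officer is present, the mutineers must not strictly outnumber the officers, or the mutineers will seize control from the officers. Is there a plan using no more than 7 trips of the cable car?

No

Counting alone: each trip to the upper station takes at most 3 across and each return brings at least 1 back, so after t trips out (and t−1 returns) at most 3t − (t−1) of the 10 are across; that first reaches 10 at t = 5, so at least 9 crossings are needed.
Since 7 < 9, 7 crossings cannot be enough. (The shortest complete plan in fact takes 9:)
1. 2 mutineers → the upper station.  (the lower station: 6O 2M; the upper station: 0O 2M)
2. 1 mutineer ← the lower station.  (the lower station: 6O 3M; the upper station: 0O 1M)
3. 3 mutineers → the upper station.  (the lower station: 6O 0M; the upper station: 0O 4M)
4. 1 mutineer ← the lower station.  (the lower station: 6O 1M; the upper station: 0O 3M)
5. 3 officers → the upper station.  (the lower station: 3O 1M; the upper station: 3O 3M)
6. 1 mutineer ← the lower station.  (the lower station: 3O 2M; the upper station: 3O 2M)
7. 1 officer and 2 mutineers → the upper station.  (the lower station: 2O 0M; the upper station: 4O 4M)
8. 1 mutineer ← the lower station.  (the lower station: 2O 1M; the upper station: 4O 3M)
9. 2 officers and 1 mutineer → the upper station.  (the lower station: 0O 0M; the upper station: 6O 4M)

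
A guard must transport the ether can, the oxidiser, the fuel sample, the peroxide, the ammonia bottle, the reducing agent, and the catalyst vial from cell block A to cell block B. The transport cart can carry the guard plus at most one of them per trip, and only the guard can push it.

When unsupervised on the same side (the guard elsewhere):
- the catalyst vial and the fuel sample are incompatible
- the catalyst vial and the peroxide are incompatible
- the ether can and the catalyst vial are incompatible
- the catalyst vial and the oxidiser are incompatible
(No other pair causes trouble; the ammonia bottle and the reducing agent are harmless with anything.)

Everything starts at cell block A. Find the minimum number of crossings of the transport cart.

Following every safe sequence of crossings from the start, the most of the 7 that can be at cell block B as the transport cart arrives there on crossings 1, 3, 5, 7 is 1, 2, 3, 4 respectively; the best ever achieved is 4 of 7.
From crossing 9 on, no configuration arises that was not already reachable earlier: only 44 distinct safe configurations (who is on which side, and where the transport cart is) can ever be reached, none of them has everyone across, and every continuation just revisits them. So no valid plan exists.

impossible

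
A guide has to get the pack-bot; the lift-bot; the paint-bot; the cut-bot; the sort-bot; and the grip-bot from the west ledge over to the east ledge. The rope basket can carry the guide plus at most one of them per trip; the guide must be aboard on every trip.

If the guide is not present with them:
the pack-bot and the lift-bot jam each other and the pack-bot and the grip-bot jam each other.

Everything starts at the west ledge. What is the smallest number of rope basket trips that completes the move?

13

Counting alone: the guide can take at most 1 across per trip to the east ledge, so moving all 6 needs at least 6 loaded trips out, with a return between consecutive ones — at least 11 crossings.
The safety rule pushes this higher. Following every safe sequence of crossings, the most of the 6 that can be at the east ledge as the rope basket arrives there on crossing 11 is 5 — never all 6.
So no plan with fewer than 13 crossings exists, and this one achieves 13:
1. Guide goes to the east ledge with the pack-bot.
2. Guide goes back to the west ledge alone.
3. Guide goes to the east ledge with the lift-bot.
4. Guide goes back to the west ledge with the pack-bot.
5. Guide goes to the east ledge with the grip-bot.
6. Guide goes back to the west ledge alone.
7. Guide goes to the east ledge with the paint-bot.
8. Guide goes back to the west ledge alone.
9. Guide goes to the east ledge with the cut-bot.
10. Guide goes back to the west ledge alone.
11. Guide goes to the east ledge with the sort-bot.
12. Guide goes back to the west ledge alone.
13. Guide goes to the east ledge with the pack-bot.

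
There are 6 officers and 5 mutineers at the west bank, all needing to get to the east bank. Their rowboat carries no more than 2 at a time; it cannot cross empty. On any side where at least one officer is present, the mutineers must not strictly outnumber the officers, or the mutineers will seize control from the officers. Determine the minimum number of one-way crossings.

Counting alone: each trip to the east bank takes at most 2 across and each return brings at least 1 back, so after t trips out (and t−1 returns) at most 2t − (t−1) of the 11 are across; that first reaches 11 at t = 10, so at least 19 crossings are needed.
The plan below uses exactly 19 crossings, so it is optimal:
1. 2 mutineers → the east bank.  (the west bank: 6O 3M; the east bank: 0O 2M)
2. 1 mutineer ← the west bank.  (the west bank: 6O 4M; the east bank: 0O 1M)
3. 2 mutineers → the east bank.  (the west bank: 6O 2M; the east bank: 0O 3M)
4. 1 mutineer ← the west bank.  (the west bank: 6O 3M; the east bank: 0O 2M)
5. 2 officers → the east bank.  (the west bank: 4O 3M; the east bank: 2O 2M)
6. 1 mutineer ← the west bank.  (the west bank: 4O 4M; the east bank: 2O 1M)
7. 1 officer and 1 mutineer → the east bank.  (the west bank: 3O 3M; the east bank: 3O 2M)
8. 1 officer ← the west bank.  (the west bank: 4O 3M; the east bank: 2O 2M)
9. 1 officer and 1 mutineer → the east bank.  (the west bank: 3O 2M; the east bank: 3O 3M)
10. 1 mutineer ← the west bank.  (the west bank: 3O 3M; the east bank: 3O 2M)
11. 1 officer and 1 mutineer → the east bank.  (the west bank: 2O 2M; the east bank: 4O 3M)
12. 1 officer ← the west bank.  (the west bank: 3O 2M; the east bank: 3O 3M)
13. 1 officer and 1 mutineer → the east bank.  (the west bank: 2O 1M; the east bank: 4O 4M)
14. 1 mutineer ← the west bank.  (the west bank: 2O 2M; the east bank: 4O 3M)
15. 1 officer and 1 mutineer → the east bank.  (the west bank: 1O 1M; the east bank: 5O 4M)
16. 1 officer ← the west bank.  (the west bank: 2O 1M; the east bank: 4O 4M)
17. 1 officer and 1 mutineer → the east bank.  (the west bank: 1O 0M; the east bank: 5O 5M)
18. 1 mutineer ← the west bank.  (the west bank: 1O 1M; the east bank: 5O 4M)
19. 1 officer and 1 mutineer → the east bank.  (the west bank: 0O 0M; the east bank: 6O 5M)

19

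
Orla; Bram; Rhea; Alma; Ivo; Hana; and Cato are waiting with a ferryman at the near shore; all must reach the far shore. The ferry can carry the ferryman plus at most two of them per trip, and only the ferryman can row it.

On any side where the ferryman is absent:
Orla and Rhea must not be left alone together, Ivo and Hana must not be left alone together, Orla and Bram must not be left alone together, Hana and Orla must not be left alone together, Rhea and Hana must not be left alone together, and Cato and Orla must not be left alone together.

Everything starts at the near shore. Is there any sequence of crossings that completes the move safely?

1. Ferryman goes to the far shore with Hana and Orla.  [the near shore: Alma, Bram, Cato, Ivo, Rhea | the far shore: Hana, Orla]
2. Ferryman goes back to the near shore with Orla.  [the near shore: Alma, Bram, Cato, Ivo, Orla, Rhea | the far shore: Hana]
3. Ferryman goes to the far shore with Bram and Orla.  [the near shore: Alma, Cato, Ivo, Rhea | the far shore: Bram, Hana, Orla]
4. Ferryman goes back to the near shore with Orla.  [the near shore: Alma, Cato, Ivo, Orla, Rhea | the far shore: Bram, Hana]
5. Ferryman goes to the far shore with Alma and Orla.  [the near shore: Cato, Ivo, Rhea | the far shore: Alma, Bram, Hana, Orla]
6. Ferryman goes back to the near shore with Orla.  [the near shore: Cato, Ivo, Orla, Rhea | the far shore: Alma, Bram, Hana]
7. Ferryman goes to the far shore with Cato and Orla.  [the near shore: Ivo, Rhea | the far shore: Alma, Bram, Cato, Hana, Orla]
8. Ferryman goes back to the near shore with Orla.  [the near shore: Ivo, Orla, Rhea | the far shore: Alma, Bram, Cato, Hana]
9. Ferryman goes to the far shore with Ivo and Rhea.  [the near shore: Orla | the far shore: Alma, Bram, Cato, Hana, Ivo, Rhea]
10. Ferryman goes back to the near shore with Hana.  [the near shore: Hana, Orla | the far shore: Alma, Bram, Cato, Ivo, Rhea]
11. Ferryman goes to the far shore with Hana and Orla.  [the near shore: — | the far shore: Alma, Bram, Cato, Hana, Ivo, Orla, Rhea]

Yes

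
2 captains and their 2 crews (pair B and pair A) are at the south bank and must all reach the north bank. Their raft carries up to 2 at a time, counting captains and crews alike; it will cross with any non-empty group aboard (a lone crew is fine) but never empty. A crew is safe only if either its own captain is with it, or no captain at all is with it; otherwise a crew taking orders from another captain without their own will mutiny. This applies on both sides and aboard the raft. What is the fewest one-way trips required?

Counting alone: each trip to the north bank takes at most 2 across and each return brings at least 1 back, so after t trips out (and t−1 returns) at most 2t − (t−1) of the 4 are across; that first reaches 4 at t = 3, so at least 5 crossings are needed.
The plan below uses exactly 5 crossings, so it is optimal:
1. captain B and crew B cross → the north bank.
2. captain B crosses ← the south bank.
3. captain A and captain B cross → the north bank.
4. captain A crosses ← the south bank.
5. captain A and crew A cross → the north bank.

5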